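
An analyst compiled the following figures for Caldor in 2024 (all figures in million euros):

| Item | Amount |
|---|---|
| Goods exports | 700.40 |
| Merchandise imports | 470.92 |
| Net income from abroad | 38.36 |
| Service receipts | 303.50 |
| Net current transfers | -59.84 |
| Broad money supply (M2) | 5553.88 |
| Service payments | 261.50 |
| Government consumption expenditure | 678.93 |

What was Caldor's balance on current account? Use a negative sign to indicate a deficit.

Goods balance = 700.40 - 470.92 = 229.48
Services balance = 303.50 - 261.50 = 42.00
Trade balance (goods + services) = 229.48 + 42.00 = 271.48
Net primary income = 38.36
Net secondary income = -59.84
Current account = 271.48 + 38.36 + (-59.84) = 250.00

250.00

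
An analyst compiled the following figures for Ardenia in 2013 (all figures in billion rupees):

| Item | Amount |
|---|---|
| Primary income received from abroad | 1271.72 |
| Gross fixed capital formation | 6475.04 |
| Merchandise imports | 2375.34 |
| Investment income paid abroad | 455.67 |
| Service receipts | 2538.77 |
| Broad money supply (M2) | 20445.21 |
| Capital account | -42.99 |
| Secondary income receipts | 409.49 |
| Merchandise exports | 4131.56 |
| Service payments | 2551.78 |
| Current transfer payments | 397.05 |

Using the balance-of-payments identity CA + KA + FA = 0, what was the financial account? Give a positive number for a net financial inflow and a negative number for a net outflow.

-2528.71

Goods balance = 4131.56 - 2375.34 = 1756.22
Services balance = 2538.77 - 2551.78 = -13.01
Trade balance (goods + services) = 1756.22 + (-13.01) = 1743.21
Net primary income = 1271.72 - 455.67 = 816.05
Net secondary income = 409.49 - 397.05 = 12.44
Current account = 1743.21 + 816.05 + 12.44 = 2571.70
Financial account = -(2571.70 + (-42.99)) = -2528.71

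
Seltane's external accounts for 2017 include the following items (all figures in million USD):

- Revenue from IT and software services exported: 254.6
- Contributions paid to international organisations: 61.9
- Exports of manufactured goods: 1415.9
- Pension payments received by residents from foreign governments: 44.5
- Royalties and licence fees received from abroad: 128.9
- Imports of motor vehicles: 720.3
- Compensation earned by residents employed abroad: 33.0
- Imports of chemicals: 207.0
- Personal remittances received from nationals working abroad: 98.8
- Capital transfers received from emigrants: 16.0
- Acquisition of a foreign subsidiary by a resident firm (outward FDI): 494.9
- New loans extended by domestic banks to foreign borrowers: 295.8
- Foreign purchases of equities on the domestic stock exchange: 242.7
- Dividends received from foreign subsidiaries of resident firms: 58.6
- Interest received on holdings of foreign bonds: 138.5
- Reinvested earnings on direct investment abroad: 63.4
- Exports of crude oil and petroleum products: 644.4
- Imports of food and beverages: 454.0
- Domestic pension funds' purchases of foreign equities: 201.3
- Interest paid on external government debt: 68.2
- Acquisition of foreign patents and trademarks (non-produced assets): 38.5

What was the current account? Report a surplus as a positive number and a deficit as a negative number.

1369.2

Goods: -454.0 - 207.0 + 1415.9 - 720.3 + 644.4 = 679.0
Services: 128.9 + 254.6 = 383.5
Primary income: 138.5 + 63.4 - 68.2 + 58.6 + 33.0 = 225.3
Secondary income: 98.8 - 61.9 + 44.5 = 81.4
Current account = 679.0 + 383.5 + 225.3 + 81.4 = 1369.2
(Excluded from the current account — capital account: capital transfers received from emigrants 16.0, acquisition of foreign patents and trademarks (non-produced assets) 38.5; financial account: acquisition of a foreign subsidiary by a resident firm (outward FDI) 494.9, new loans extended by domestic banks to foreign borrowers 295.8, foreign purchases of equities on the domestic stock exchange 242.7, domestic pension funds' purchases of foreign equities 201.3.)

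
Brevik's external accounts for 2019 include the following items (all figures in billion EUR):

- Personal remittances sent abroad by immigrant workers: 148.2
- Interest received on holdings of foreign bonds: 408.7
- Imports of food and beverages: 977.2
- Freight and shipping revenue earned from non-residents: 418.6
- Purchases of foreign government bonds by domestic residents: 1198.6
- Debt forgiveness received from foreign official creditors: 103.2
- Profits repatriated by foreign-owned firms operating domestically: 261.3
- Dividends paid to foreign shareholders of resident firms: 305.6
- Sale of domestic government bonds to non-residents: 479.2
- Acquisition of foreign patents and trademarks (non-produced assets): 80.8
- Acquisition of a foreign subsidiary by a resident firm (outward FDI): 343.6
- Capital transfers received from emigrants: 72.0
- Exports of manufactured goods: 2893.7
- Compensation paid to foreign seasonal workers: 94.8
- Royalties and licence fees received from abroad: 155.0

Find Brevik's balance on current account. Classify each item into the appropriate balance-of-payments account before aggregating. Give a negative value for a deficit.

2088.9

Goods: -977.2 + 2893.7 = 1916.5
Services: 155.0 + 418.6 = 573.6
Primary income: -94.8 + 408.7 - 305.6 - 261.3 = -253.0
Secondary income: -148.2
Current account = 1916.5 + 573.6 + (-253.0) + (-148.2) = 2088.9
(Excluded from the current account — financial account: purchases of foreign government bonds by domestic residents 1198.6, sale of domestic government bonds to non-residents 479.2, acquisition of a foreign subsidiary by a resident firm (outward FDI) 343.6; capital account: debt forgiveness received from foreign official creditors 103.2, acquisition of foreign patents and trademarks (non-produced assets) 80.8, capital transfers received from emigrants 72.0.)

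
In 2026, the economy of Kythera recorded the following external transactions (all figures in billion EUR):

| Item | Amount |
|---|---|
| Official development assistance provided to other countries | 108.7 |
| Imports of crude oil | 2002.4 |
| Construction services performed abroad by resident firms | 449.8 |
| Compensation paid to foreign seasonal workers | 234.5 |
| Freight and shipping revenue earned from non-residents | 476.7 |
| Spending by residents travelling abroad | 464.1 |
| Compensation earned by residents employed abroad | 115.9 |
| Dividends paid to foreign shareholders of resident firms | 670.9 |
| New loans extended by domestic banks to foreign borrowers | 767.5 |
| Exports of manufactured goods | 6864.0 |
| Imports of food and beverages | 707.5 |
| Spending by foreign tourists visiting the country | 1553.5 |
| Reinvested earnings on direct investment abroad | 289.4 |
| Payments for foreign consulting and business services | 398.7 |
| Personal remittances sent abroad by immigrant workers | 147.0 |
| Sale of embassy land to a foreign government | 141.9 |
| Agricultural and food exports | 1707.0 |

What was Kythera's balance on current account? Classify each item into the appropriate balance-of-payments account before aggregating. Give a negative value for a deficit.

6722.5

Goods: -2002.4 + 6864.0 - 707.5 + 1707.0 = 5861.1
Services: -464.1 - 398.7 + 476.7 + 1553.5 + 449.8 = 1617.2
Primary income: -234.5 + 289.4 + 115.9 - 670.9 = -500.1
Secondary income: -108.7 - 147.0 = -255.7
Current account = 5861.1 + 1617.2 + (-500.1) + (-255.7) = 6722.5
(Excluded from the current account — financial account: new loans extended by domestic banks to foreign borrowers 767.5; capital account: sale of embassy land to a foreign government 141.9.)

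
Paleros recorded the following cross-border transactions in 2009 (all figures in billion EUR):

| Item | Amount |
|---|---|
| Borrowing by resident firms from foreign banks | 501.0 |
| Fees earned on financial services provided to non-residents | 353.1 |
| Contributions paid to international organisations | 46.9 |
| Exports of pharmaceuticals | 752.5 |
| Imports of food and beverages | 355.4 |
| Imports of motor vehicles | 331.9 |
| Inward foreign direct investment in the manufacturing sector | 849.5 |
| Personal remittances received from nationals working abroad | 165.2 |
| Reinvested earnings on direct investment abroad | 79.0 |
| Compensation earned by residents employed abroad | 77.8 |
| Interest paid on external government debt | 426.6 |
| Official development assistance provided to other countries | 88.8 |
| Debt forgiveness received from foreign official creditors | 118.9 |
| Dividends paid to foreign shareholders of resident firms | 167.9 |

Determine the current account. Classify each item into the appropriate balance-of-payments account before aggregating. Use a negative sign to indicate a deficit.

10.1

Goods: -331.9 + 752.5 - 355.4 = 65.2
Services: 353.1
Primary income: 77.8 + 79.0 - 426.6 - 167.9 = -437.7
Secondary income: -88.8 - 46.9 + 165.2 = 29.5
Current account = 65.2 + 353.1 + (-437.7) + 29.5 = 10.1
(Excluded from the current account — financial account: borrowing by resident firms from foreign banks 501.0, inward foreign direct investment in the manufacturing sector 849.5; capital account: debt forgiveness received from foreign official creditors 118.9.)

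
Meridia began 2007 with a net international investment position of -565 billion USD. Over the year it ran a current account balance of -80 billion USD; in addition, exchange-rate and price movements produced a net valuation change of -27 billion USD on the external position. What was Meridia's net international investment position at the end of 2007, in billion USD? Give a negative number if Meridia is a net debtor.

-672

Change in NIIP = current account + net valuation change = -80 + (-27) = -107
End-of-year NIIP = -565 + (-107) = -672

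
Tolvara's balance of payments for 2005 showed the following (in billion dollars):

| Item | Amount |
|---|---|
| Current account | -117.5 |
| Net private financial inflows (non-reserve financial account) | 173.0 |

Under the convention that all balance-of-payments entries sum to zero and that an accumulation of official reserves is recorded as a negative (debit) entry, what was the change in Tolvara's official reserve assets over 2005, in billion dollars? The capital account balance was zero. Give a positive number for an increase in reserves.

Official reserve transactions balance = -((-117.5) + 173.0) = -55.5
An accumulation of reserves is recorded as a debit (negative entry), so the change in the stock of reserves is the negative of that balance.
Change in official reserves = -(-55.5) = 55.5

55.5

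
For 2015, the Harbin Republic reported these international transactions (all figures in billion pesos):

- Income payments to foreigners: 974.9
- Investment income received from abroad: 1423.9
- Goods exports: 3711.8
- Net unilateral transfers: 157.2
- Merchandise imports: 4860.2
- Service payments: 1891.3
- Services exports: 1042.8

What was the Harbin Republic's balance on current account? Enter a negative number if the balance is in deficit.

Goods balance = 3711.8 - 4860.2 = -1148.4
Services balance = 1042.8 - 1891.3 = -848.5
Trade balance (goods + services) = -1148.4 + (-848.5) = -1996.9
Net primary income = 1423.9 - 974.9 = 449.0
Net secondary income = 157.2
Current account = -1996.9 + 449.0 + 157.2 = -1390.7

-1390.7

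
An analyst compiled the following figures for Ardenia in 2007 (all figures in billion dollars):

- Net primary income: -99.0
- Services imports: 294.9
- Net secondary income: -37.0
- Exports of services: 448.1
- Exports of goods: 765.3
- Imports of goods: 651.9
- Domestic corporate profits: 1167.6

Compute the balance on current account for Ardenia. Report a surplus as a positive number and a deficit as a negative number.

Goods balance = 765.3 - 651.9 = 113.4
Services balance = 448.1 - 294.9 = 153.2
Trade balance (goods + services) = 113.4 + 153.2 = 266.6
Net primary income = -99.0
Net secondary income = -37.0
Current account = 266.6 + (-99.0) + (-37.0) = 130.6

130.6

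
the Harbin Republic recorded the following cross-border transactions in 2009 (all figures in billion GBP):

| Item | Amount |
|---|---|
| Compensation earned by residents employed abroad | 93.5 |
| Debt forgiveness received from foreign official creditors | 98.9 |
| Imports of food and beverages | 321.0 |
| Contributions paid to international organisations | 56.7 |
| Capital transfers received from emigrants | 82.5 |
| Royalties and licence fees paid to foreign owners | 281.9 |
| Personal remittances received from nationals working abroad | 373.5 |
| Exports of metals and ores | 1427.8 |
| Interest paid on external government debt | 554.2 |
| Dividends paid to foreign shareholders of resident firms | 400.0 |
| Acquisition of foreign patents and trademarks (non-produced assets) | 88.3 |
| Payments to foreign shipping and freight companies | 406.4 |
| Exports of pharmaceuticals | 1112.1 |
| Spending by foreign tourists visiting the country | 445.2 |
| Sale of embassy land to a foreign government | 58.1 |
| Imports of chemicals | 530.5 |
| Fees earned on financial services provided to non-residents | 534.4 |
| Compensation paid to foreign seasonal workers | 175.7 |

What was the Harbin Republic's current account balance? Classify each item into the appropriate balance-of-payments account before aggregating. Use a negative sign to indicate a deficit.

1260.1

Goods: 1427.8 - 321.0 - 530.5 + 1112.1 = 1688.4
Services: -281.9 + 445.2 + 534.4 - 406.4 = 291.3
Primary income: -175.7 + 93.5 - 554.2 - 400.0 = -1036.4
Secondary income: -56.7 + 373.5 = 316.8
Current account = 1688.4 + 291.3 + (-1036.4) + 316.8 = 1260.1
(Excluded from the current account — capital account: debt forgiveness received from foreign official creditors 98.9, capital transfers received from emigrants 82.5, acquisition of foreign patents and trademarks (non-produced assets) 88.3, sale of embassy land to a foreign government 58.1.)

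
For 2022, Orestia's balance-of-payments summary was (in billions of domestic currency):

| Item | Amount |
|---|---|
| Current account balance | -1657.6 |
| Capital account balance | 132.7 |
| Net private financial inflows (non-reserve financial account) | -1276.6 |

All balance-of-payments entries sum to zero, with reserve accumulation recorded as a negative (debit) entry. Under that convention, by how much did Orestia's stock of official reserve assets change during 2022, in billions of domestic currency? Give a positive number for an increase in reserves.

-2801.5

Official reserve transactions balance = -((-1657.6) + 132.7 + (-1276.6)) = 2801.5
An accumulation of reserves is recorded as a debit (negative entry), so the change in the stock of reserves is the negative of that balance.
Change in official reserves = -(2801.5) = -2801.5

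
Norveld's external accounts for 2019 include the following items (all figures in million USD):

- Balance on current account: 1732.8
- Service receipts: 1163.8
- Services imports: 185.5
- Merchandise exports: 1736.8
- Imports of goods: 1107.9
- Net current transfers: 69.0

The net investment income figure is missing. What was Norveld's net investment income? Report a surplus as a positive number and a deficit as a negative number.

56.6

Current account = goods balance + services balance + net primary income + net secondary income
Sum of the known components = 1676.2
Net investment income = CA - (known components) = 1732.8 - 1676.2 = 56.6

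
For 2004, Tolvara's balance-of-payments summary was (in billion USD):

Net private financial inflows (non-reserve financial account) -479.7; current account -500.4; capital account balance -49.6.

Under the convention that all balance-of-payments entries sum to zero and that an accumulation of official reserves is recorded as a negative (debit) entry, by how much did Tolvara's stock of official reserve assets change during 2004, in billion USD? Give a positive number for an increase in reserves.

-1029.7

Official reserve transactions balance = -((-500.4) + (-49.6) + (-479.7)) = 1029.7
An accumulation of reserves is recorded as a debit (negative entry), so the change in the stock of reserves is the negative of that balance.
Change in official reserves = -(1029.7) = -1029.7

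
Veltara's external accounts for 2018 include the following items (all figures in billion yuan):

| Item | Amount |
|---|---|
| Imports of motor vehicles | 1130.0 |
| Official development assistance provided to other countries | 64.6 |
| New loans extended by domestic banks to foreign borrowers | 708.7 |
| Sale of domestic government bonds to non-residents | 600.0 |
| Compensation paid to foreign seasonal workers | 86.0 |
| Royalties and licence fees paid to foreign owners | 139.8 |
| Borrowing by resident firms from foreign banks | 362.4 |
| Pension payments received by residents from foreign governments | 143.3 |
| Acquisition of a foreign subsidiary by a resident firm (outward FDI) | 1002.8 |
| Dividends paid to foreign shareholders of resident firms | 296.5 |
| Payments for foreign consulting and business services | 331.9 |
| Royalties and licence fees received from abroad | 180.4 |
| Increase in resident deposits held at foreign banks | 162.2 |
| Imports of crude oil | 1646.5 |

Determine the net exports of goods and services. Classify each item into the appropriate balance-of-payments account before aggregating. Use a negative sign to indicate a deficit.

-3067.8

Goods: -1130.0 - 1646.5 = -2776.5
Services: -139.8 - 331.9 + 180.4 = -291.3
Trade balance = -2776.5 + (-291.3) = -3067.8
(Excluded from the trade balance — secondary income: official development assistance provided to other countries 64.6, pension payments received by residents from foreign governments 143.3; financial account: new loans extended by domestic banks to foreign borrowers 708.7, sale of domestic government bonds to non-residents 600.0, borrowing by resident firms from foreign banks 362.4, acquisition of a foreign subsidiary by a resident firm (outward FDI) 1002.8, increase in resident deposits held at foreign banks 162.2; primary income: compensation paid to foreign seasonal workers 86.0, dividends paid to foreign shareholders of resident firms 296.5.)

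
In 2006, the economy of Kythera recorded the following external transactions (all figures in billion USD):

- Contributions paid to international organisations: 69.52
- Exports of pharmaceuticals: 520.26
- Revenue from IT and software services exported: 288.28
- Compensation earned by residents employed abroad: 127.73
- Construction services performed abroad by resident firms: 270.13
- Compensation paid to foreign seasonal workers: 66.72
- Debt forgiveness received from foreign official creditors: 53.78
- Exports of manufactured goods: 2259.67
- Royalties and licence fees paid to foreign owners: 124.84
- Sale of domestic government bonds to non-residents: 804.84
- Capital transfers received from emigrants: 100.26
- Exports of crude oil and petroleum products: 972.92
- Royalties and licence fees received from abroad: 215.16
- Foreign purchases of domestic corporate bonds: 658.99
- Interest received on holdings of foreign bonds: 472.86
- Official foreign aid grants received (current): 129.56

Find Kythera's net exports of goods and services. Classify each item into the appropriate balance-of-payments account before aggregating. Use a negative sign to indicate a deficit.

4401.58

Goods: 2259.67 + 972.92 + 520.26 = 3752.85
Services: 215.16 + 270.13 - 124.84 + 288.28 = 648.73
Trade balance = 3752.85 + 648.73 = 4401.58
(Excluded from the trade balance — secondary income: contributions paid to international organisations 69.52, official foreign aid grants received (current) 129.56; primary income: compensation earned by residents employed abroad 127.73, compensation paid to foreign seasonal workers 66.72, interest received on holdings of foreign bonds 472.86; capital account: debt forgiveness received from foreign official creditors 53.78, capital transfers received from emigrants 100.26; financial account: sale of domestic government bonds to non-residents 804.84, foreign purchases of domestic corporate bonds 658.99.)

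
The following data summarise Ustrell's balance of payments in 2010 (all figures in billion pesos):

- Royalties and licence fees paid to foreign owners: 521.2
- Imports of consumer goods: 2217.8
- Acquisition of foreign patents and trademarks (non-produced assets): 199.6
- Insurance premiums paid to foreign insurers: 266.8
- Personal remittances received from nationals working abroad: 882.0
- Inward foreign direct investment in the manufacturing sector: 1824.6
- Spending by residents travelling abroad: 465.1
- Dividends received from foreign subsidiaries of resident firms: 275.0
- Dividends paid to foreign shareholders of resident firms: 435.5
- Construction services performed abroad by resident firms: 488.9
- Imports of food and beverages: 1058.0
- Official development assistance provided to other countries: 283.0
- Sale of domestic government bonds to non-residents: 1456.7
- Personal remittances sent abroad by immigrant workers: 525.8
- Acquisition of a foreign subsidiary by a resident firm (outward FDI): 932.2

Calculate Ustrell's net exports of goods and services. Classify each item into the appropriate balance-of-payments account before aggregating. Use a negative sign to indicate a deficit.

Goods: -2217.8 - 1058.0 = -3275.8
Services: -521.2 - 266.8 - 465.1 + 488.9 = -764.2
Trade balance = -3275.8 + (-764.2) = -4040.0
(Excluded from the trade balance — capital account: acquisition of foreign patents and trademarks (non-produced assets) 199.6; secondary income: personal remittances received from nationals working abroad 882.0, official development assistance provided to other countries 283.0, personal remittances sent abroad by immigrant workers 525.8; financial account: inward foreign direct investment in the manufacturing sector 1824.6, sale of domestic government bonds to non-residents 1456.7, acquisition of a foreign subsidiary by a resident firm (outward FDI) 932.2; primary income: dividends received from foreign subsidiaries of resident firms 275.0, dividends paid to foreign shareholders of resident firms 435.5.)

-4040.0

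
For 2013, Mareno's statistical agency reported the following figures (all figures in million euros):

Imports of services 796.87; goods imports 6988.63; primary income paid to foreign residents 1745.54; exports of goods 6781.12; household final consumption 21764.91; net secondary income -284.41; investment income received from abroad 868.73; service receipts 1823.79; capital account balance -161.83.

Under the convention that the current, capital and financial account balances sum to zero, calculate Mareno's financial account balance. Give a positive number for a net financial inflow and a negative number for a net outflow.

503.64

Goods balance = 6781.12 - 6988.63 = -207.51
Services balance = 1823.79 - 796.87 = 1026.92
Trade balance (goods + services) = -207.51 + 1026.92 = 819.41
Net primary income = 868.73 - 1745.54 = -876.81
Net secondary income = -284.41
Current account = 819.41 + (-876.81) + (-284.41) = -341.81
Financial account = -(-341.81 + (-161.83)) = 503.64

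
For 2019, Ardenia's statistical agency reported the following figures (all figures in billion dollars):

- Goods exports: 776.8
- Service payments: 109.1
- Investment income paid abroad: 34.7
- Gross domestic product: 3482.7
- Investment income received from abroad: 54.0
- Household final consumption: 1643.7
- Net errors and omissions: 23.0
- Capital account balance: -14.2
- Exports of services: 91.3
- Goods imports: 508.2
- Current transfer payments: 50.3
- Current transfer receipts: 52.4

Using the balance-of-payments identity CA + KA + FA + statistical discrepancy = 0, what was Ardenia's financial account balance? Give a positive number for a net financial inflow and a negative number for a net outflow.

-281.0

Goods balance = 776.8 - 508.2 = 268.6
Services balance = 91.3 - 109.1 = -17.8
Trade balance (goods + services) = 268.6 + (-17.8) = 250.8
Net primary income = 54.0 - 34.7 = 19.3
Net secondary income = 52.4 - 50.3 = 2.1
Current account = 250.8 + 19.3 + 2.1 = 272.2
Financial account = -(272.2 + (-14.2) + 23.0) = -281.0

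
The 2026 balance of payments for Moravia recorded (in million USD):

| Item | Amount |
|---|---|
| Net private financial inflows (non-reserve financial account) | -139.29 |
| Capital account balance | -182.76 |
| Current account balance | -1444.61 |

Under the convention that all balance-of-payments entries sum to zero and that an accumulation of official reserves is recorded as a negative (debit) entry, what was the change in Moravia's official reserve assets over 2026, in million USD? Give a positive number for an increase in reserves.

Official reserve transactions balance = -((-1444.61) + (-182.76) + (-139.29)) = 1766.66
An accumulation of reserves is recorded as a debit (negative entry), so the change in the stock of reserves is the negative of that balance.
Change in official reserves = -(1766.66) = -1766.66

-1766.66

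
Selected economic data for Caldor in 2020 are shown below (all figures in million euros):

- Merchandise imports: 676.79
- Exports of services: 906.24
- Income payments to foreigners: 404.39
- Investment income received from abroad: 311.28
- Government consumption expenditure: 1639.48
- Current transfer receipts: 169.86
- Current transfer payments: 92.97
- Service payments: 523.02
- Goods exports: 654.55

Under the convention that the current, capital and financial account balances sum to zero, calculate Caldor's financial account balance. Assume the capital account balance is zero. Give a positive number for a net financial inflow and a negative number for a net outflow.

-344.76

Goods balance = 654.55 - 676.79 = -22.24
Services balance = 906.24 - 523.02 = 383.22
Trade balance (goods + services) = -22.24 + 383.22 = 360.98
Net primary income = 311.28 - 404.39 = -93.11
Net secondary income = 169.86 - 92.97 = 76.89
Current account = 360.98 + (-93.11) + 76.89 = 344.76
Financial account = -(344.76) = -344.76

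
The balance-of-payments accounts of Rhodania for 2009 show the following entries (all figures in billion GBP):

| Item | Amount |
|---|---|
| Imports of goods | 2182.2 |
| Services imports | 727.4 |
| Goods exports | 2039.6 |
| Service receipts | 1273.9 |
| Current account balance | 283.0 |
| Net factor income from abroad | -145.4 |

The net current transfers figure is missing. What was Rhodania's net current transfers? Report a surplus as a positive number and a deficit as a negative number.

Current account = goods balance + services balance + net primary income + net secondary income
Sum of the known components = 258.5
Net current transfers = CA - (known components) = 283.0 - 258.5 = 24.5

24.5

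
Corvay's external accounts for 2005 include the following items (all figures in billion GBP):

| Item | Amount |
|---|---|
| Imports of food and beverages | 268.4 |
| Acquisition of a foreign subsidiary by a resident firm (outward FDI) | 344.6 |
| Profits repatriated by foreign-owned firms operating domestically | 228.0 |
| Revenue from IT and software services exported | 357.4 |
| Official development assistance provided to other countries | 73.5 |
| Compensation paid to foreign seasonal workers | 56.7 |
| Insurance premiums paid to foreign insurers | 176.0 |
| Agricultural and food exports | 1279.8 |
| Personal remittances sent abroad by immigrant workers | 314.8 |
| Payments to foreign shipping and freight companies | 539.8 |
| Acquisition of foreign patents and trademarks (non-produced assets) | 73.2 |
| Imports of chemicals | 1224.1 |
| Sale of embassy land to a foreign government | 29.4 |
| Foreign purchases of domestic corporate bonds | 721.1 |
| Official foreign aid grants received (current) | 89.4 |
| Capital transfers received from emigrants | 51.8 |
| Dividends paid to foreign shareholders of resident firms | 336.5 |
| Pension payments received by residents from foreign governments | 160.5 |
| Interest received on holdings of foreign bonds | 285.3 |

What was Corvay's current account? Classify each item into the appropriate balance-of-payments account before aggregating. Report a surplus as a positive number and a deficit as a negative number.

Goods: 1279.8 - 1224.1 - 268.4 = -212.7
Services: -176.0 + 357.4 - 539.8 = -358.4
Primary income: -336.5 + 285.3 - 228.0 - 56.7 = -335.9
Secondary income: 160.5 - 314.8 - 73.5 + 89.4 = -138.4
Current account = (-212.7) + (-358.4) + (-335.9) + (-138.4) = -1045.4
(Excluded from the current account — financial account: acquisition of a foreign subsidiary by a resident firm (outward FDI) 344.6, foreign purchases of domestic corporate bonds 721.1; capital account: acquisition of foreign patents and trademarks (non-produced assets) 73.2, sale of embassy land to a foreign government 29.4, capital transfers received from emigrants 51.8.)

-1045.4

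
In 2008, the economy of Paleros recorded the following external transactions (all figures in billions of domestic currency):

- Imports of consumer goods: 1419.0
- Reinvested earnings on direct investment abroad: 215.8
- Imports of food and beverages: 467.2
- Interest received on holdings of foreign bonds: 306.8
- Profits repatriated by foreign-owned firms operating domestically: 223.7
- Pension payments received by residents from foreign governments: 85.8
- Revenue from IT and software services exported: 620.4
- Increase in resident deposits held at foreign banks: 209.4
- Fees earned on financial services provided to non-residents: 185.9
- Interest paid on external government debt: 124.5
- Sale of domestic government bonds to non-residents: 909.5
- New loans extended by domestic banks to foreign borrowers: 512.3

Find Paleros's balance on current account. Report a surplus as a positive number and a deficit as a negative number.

Goods: -467.2 - 1419.0 = -1886.2
Services: 620.4 + 185.9 = 806.3
Primary income: 215.8 - 124.5 + 306.8 - 223.7 = 174.4
Secondary income: 85.8
Current account = (-1886.2) + 806.3 + 174.4 + 85.8 = -819.7
(Excluded from the current account — financial account: increase in resident deposits held at foreign banks 209.4, sale of domestic government bonds to non-residents 909.5, new loans extended by domestic banks to foreign borrowers 512.3.)

-819.7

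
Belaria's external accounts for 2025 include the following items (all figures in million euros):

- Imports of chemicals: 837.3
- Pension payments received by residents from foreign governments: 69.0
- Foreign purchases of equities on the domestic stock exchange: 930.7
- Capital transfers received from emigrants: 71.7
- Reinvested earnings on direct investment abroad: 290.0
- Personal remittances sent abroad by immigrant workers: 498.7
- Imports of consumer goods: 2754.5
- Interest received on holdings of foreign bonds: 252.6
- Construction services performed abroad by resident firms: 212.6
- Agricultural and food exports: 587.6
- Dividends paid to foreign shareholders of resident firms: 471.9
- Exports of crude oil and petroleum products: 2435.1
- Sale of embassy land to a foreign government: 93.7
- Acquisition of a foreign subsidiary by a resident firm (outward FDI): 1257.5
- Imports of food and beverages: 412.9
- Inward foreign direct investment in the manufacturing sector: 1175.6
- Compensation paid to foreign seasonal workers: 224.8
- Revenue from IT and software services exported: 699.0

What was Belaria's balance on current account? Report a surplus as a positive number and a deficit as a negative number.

Goods: -2754.5 + 587.6 + 2435.1 - 837.3 - 412.9 = -982.0
Services: 212.6 + 699.0 = 911.6
Primary income: 252.6 + 290.0 - 224.8 - 471.9 = -154.1
Secondary income: -498.7 + 69.0 = -429.7
Current account = (-982.0) + 911.6 + (-154.1) + (-429.7) = -654.2
(Excluded from the current account — financial account: foreign purchases of equities on the domestic stock exchange 930.7, acquisition of a foreign subsidiary by a resident firm (outward FDI) 1257.5, inward foreign direct investment in the manufacturing sector 1175.6; capital account: capital transfers received from emigrants 71.7, sale of embassy land to a foreign government 93.7.)

-654.2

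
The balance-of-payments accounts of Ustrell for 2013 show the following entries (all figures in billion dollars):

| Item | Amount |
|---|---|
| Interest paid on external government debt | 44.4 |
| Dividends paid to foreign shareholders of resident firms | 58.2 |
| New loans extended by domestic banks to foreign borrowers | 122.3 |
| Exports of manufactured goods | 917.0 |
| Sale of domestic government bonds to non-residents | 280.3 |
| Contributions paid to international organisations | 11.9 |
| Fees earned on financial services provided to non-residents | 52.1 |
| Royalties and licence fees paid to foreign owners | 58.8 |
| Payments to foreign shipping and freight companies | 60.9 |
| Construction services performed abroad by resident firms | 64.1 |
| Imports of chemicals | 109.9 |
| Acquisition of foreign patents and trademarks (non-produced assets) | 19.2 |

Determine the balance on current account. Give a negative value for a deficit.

689.1

Goods: -109.9 + 917.0 = 807.1
Services: 64.1 - 58.8 - 60.9 + 52.1 = -3.5
Primary income: -58.2 - 44.4 = -102.6
Secondary income: -11.9
Current account = 807.1 + (-3.5) + (-102.6) + (-11.9) = 689.1
(Excluded from the current account — financial account: new loans extended by domestic banks to foreign borrowers 122.3, sale of domestic government bonds to non-residents 280.3; capital account: acquisition of foreign patents and trademarks (non-produced assets) 19.2.)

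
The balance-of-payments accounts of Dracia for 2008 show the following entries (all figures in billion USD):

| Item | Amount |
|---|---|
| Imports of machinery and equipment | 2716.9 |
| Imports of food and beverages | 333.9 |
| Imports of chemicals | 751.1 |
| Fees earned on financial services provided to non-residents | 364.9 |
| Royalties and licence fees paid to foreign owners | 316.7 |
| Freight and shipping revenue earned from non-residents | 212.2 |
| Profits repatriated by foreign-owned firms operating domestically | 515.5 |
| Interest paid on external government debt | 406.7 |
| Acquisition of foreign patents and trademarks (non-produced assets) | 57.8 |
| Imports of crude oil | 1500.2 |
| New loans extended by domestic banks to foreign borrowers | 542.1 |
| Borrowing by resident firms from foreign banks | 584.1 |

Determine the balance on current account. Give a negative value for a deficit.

-5963.9

Goods: -2716.9 - 333.9 - 751.1 - 1500.2 = -5302.1
Services: 212.2 + 364.9 - 316.7 = 260.4
Primary income: -406.7 - 515.5 = -922.2
Current account = (-5302.1) + 260.4 + (-922.2) = -5963.9
(Excluded from the current account — capital account: acquisition of foreign patents and trademarks (non-produced assets) 57.8; financial account: new loans extended by domestic banks to foreign borrowers 542.1, borrowing by resident firms from foreign banks 584.1.)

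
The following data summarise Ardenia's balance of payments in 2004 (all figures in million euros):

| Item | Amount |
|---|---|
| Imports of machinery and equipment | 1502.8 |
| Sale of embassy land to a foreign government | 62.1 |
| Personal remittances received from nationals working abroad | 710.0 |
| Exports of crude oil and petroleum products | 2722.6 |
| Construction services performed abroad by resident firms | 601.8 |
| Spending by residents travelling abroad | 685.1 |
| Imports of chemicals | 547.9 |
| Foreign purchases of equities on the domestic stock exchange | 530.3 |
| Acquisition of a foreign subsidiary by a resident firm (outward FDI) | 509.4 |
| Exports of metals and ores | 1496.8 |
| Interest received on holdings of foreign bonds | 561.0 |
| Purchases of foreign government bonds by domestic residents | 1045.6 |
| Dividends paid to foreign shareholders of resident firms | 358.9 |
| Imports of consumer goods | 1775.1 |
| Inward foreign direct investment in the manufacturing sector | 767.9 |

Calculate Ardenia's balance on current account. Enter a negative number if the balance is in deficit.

1222.4

Goods: 2722.6 - 1775.1 - 547.9 + 1496.8 - 1502.8 = 393.6
Services: -685.1 + 601.8 = -83.3
Primary income: -358.9 + 561.0 = 202.1
Secondary income: 710.0
Current account = 393.6 + (-83.3) + 202.1 + 710.0 = 1222.4
(Excluded from the current account — capital account: sale of embassy land to a foreign government 62.1; financial account: foreign purchases of equities on the domestic stock exchange 530.3, acquisition of a foreign subsidiary by a resident firm (outward FDI) 509.4, purchases of foreign government bonds by domestic residents 1045.6, inward foreign direct investment in the manufacturing sector 767.9.)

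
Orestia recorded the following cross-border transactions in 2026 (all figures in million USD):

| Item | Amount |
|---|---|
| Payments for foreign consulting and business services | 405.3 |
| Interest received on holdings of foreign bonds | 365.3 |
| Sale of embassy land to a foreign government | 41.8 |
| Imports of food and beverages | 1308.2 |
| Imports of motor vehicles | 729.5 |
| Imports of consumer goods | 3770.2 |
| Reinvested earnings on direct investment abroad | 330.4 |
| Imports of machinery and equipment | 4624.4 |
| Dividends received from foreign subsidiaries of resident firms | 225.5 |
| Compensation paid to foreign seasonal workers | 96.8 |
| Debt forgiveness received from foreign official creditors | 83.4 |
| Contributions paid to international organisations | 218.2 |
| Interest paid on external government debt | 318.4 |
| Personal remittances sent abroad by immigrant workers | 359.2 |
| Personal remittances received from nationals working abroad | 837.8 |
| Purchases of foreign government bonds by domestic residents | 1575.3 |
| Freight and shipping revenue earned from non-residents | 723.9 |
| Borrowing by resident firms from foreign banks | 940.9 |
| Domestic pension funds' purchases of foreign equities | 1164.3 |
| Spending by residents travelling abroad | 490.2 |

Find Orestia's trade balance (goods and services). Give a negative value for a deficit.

Goods: -729.5 - 1308.2 - 3770.2 - 4624.4 = -10432.3
Services: -490.2 - 405.3 + 723.9 = -171.6
Trade balance = -10432.3 + (-171.6) = -10603.9
(Excluded from the trade balance — primary income: interest received on holdings of foreign bonds 365.3, reinvested earnings on direct investment abroad 330.4, dividends received from foreign subsidiaries of resident firms 225.5, compensation paid to foreign seasonal workers 96.8, interest paid on external government debt 318.4; capital account: sale of embassy land to a foreign government 41.8, debt forgiveness received from foreign official creditors 83.4; secondary income: contributions paid to international organisations 218.2, personal remittances sent abroad by immigrant workers 359.2, personal remittances received from nationals working abroad 837.8; financial account: purchases of foreign government bonds by domestic residents 1575.3, borrowing by resident firms from foreign banks 940.9, domestic pension funds' purchases of foreign equities 1164.3.)

-10603.9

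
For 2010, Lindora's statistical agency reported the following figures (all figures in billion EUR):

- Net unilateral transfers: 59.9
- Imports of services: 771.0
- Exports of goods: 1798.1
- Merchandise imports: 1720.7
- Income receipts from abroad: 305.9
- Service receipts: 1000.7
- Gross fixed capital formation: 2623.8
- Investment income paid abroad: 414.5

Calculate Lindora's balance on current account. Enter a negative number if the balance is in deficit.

Goods balance = 1798.1 - 1720.7 = 77.4
Services balance = 1000.7 - 771.0 = 229.7
Trade balance (goods + services) = 77.4 + 229.7 = 307.1
Net primary income = 305.9 - 414.5 = -108.6
Net secondary income = 59.9
Current account = 307.1 + (-108.6) + 59.9 = 258.4

258.4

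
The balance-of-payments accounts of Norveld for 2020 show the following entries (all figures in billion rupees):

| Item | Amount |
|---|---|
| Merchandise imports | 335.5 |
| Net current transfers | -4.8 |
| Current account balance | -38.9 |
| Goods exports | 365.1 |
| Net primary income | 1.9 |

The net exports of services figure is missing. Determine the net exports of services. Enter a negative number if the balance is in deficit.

Current account = goods balance + services balance + net primary income + net secondary income
Sum of the known components = 26.7
Net exports of services = CA - (known components) = -38.9 - 26.7 = -65.6

-65.6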